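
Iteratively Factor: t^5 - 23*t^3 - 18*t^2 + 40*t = (t + 4)*(t^4 - 4*t^3 - 7*t^2 + 10*t) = (t + 2)*(t + 4)*(t^3 - 6*t^2 + 5*t) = (t - 5)*(t + 2)*(t + 4)*(t^2 - t) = t*(t - 5)*(t + 2)*(t + 4)*(t - 1)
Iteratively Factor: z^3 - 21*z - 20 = (z + 1)*(z^2 - z - 20) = (z - 5)*(z + 1)*(z + 4)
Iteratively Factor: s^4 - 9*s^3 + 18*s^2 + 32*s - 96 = (s + 2)*(s^3 - 11*s^2 + 40*s - 48) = (s - 4)*(s + 2)*(s^2 - 7*s + 12) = (s - 4)^2*(s + 2)*(s - 3)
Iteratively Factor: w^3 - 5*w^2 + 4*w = (w - 4)*(w^2 - w) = w*(w - 4)*(w - 1)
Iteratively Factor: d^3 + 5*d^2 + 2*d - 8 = (d - 1)*(d^2 + 6*d + 8) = (d - 1)*(d + 2)*(d + 4)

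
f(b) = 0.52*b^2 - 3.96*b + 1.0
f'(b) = 1.04*b - 3.96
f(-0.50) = 3.11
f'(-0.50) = -4.48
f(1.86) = -4.57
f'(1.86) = -2.03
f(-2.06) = 11.36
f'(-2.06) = -6.10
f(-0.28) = 2.15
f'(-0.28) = -4.25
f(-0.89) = 4.94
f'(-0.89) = -4.89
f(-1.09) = 5.93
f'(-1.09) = -5.09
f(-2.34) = 13.11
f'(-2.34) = -6.39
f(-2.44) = 13.76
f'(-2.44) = -6.50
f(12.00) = 28.36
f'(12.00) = 8.52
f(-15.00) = 177.40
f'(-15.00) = -19.56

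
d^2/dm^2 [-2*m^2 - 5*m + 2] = -4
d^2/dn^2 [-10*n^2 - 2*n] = -20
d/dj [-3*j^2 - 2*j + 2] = -6*j - 2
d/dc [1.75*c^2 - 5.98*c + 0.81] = 3.5*c - 5.98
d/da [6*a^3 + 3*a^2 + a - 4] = 18*a^2 + 6*a + 1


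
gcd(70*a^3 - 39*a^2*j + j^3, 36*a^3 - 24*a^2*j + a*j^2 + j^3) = 2*a - j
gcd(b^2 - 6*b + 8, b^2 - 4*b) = b - 4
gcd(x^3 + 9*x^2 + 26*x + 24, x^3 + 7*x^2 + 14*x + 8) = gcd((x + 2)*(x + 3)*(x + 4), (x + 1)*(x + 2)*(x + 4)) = x^2 + 6*x + 8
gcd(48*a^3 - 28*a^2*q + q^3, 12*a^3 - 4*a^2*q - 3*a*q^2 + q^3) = -2*a + q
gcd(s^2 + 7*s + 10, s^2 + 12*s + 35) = s + 5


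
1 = 1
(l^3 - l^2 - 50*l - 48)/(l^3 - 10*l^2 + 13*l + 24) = (l + 6)/(l - 3)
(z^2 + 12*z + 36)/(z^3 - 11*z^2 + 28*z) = (z^2 + 12*z + 36)/(z*(z^2 - 11*z + 28))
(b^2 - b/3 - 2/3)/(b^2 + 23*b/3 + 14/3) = (b - 1)/(b + 7)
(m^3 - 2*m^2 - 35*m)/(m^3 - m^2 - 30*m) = (m - 7)/(m - 6)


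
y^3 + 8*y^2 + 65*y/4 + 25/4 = (y + 1/2)*(y + 5/2)*(y + 5)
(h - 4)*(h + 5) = h^2 + h - 20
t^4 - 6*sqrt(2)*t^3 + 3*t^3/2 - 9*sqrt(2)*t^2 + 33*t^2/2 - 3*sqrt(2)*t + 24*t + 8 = (t + 1/2)*(t + 1)*(t - 4*sqrt(2))*(t - 2*sqrt(2))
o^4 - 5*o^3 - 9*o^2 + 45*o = o*(o - 5)*(o - 3)*(o + 3)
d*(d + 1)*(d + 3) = d^3 + 4*d^2 + 3*d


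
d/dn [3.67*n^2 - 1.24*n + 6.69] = 7.34*n - 1.24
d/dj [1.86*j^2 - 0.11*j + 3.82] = 3.72*j - 0.11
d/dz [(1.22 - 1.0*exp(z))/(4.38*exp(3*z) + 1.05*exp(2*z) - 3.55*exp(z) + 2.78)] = (8.76*exp(3*z) - 14.9808*exp(2*z) - 2.562*exp(z) + 1.551)*exp(z)/(19.1844*exp(6*z) + 9.198*exp(5*z) - 29.9955*exp(4*z) + 16.8978*exp(3*z) + 18.4405*exp(2*z) - 19.738*exp(z) + 7.7284)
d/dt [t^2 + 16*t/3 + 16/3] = 2*t + 16/3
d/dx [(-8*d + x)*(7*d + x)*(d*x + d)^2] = d^2*(x + 1)*((-8*d + x)*(x + 1) - 2*(7*d + x)*(8*d - x) + (7*d + x)*(x + 1))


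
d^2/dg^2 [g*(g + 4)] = 2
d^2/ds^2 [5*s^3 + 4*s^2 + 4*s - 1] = 30*s + 8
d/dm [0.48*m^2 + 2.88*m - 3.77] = 0.96*m + 2.88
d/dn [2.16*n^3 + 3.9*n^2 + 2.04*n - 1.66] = 6.48*n^2 + 7.8*n + 2.04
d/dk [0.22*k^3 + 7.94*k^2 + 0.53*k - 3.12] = 0.66*k^2 + 15.88*k + 0.53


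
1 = 1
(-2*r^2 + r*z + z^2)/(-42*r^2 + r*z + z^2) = (-2*r^2 + r*z + z^2)/(-42*r^2 + r*z + z^2)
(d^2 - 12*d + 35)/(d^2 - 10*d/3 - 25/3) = 3*(d - 7)/(3*d + 5)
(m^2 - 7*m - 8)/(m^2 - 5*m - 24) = (m + 1)/(m + 3)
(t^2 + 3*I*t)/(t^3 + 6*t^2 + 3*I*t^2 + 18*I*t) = 1/(t + 6)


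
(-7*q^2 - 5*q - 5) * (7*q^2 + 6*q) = -49*q^4 - 77*q^3 - 65*q^2 - 30*q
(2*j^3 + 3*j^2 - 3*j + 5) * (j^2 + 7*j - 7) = 2*j^5 + 17*j^4 + 4*j^3 - 37*j^2 + 56*j - 35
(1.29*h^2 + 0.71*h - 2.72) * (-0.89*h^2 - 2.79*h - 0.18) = -1.1481*h^4 - 4.231*h^3 + 0.2077*h^2 + 7.461*h + 0.4896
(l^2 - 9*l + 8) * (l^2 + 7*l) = l^4 - 2*l^3 - 55*l^2 + 56*l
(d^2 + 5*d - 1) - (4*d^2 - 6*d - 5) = -3*d^2 + 11*d + 4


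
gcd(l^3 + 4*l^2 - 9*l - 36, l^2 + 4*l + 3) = l + 3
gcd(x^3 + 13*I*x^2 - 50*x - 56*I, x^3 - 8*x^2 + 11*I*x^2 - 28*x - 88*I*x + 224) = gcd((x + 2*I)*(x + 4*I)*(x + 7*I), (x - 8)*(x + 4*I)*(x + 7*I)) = x^2 + 11*I*x - 28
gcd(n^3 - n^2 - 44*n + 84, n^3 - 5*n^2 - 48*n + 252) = n^2 + n - 42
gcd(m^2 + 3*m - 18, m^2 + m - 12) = m - 3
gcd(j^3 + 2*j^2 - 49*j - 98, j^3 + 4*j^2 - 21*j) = j + 7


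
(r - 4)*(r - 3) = r^2 - 7*r + 12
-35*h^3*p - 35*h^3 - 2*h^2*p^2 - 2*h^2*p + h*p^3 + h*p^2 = (-7*h + p)*(5*h + p)*(h*p + h)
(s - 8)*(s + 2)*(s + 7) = s^3 + s^2 - 58*s - 112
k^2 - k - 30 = (k - 6)*(k + 5)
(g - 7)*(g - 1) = g^2 - 8*g + 7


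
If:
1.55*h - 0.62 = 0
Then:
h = 0.40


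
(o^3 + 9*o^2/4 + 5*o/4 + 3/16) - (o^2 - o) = o^3 + 5*o^2/4 + 9*o/4 + 3/16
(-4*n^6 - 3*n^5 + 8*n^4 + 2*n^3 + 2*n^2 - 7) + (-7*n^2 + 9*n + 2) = -4*n^6 - 3*n^5 + 8*n^4 + 2*n^3 - 5*n^2 + 9*n - 5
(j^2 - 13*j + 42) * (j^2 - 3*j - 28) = j^4 - 16*j^3 + 53*j^2 + 238*j - 1176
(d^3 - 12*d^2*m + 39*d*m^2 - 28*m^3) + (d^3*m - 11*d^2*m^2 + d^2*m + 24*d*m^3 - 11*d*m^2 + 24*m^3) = d^3*m + d^3 - 11*d^2*m^2 - 11*d^2*m + 24*d*m^3 + 28*d*m^2 - 4*m^3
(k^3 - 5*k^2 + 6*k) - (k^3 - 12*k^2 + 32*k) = 7*k^2 - 26*k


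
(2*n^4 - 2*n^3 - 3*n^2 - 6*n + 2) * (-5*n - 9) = -10*n^5 - 8*n^4 + 33*n^3 + 57*n^2 + 44*n - 18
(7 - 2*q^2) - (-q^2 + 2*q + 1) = -q^2 - 2*q + 6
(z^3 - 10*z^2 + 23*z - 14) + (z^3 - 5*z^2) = 2*z^3 - 15*z^2 + 23*z - 14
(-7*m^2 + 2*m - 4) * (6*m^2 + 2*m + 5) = -42*m^4 - 2*m^3 - 55*m^2 + 2*m - 20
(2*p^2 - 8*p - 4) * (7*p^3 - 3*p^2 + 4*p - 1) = 14*p^5 - 62*p^4 + 4*p^3 - 22*p^2 - 8*p + 4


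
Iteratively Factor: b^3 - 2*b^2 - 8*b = (b + 2)*(b^2 - 4*b) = b*(b + 2)*(b - 4)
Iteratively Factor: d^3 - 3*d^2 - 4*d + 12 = (d - 2)*(d^2 - d - 6) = (d - 3)*(d - 2)*(d + 2)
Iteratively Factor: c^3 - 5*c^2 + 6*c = (c)*(c^2 - 5*c + 6) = c*(c - 3)*(c - 2)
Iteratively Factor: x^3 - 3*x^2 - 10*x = (x)*(x^2 - 3*x - 10) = x*(x - 5)*(x + 2)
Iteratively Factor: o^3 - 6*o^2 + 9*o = (o)*(o^2 - 6*o + 9) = o*(o - 3)*(o - 3)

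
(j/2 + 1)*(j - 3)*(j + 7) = j^3/2 + 3*j^2 - 13*j/2 - 21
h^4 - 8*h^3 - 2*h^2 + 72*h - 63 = (h - 7)*(h - 3)*(h - 1)*(h + 3)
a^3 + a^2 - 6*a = a*(a - 2)*(a + 3)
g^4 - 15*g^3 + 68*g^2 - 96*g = g*(g - 8)*(g - 4)*(g - 3)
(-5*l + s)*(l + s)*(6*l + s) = -30*l^3 - 29*l^2*s + 2*l*s^2 + s^3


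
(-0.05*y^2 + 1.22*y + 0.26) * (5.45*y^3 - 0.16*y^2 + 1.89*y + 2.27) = -0.2725*y^5 + 6.657*y^4 + 1.1273*y^3 + 2.1507*y^2 + 3.2608*y + 0.5902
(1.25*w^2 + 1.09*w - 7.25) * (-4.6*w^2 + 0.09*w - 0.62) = -5.75*w^4 - 4.9015*w^3 + 32.6731*w^2 - 1.3283*w + 4.495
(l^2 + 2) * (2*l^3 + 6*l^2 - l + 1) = 2*l^5 + 6*l^4 + 3*l^3 + 13*l^2 - 2*l + 2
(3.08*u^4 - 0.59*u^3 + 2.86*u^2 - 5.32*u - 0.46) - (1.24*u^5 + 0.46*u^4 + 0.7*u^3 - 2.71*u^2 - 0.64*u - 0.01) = -1.24*u^5 + 2.62*u^4 - 1.29*u^3 + 5.57*u^2 - 4.68*u - 0.45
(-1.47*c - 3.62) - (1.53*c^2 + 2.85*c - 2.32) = -1.53*c^2 - 4.32*c - 1.3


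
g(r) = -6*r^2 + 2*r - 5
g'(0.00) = 2.00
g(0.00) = -5.00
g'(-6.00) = 74.00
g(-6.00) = -233.00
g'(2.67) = -30.04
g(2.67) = -42.43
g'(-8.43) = 103.16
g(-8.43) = -448.25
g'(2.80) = -31.60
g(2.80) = -46.44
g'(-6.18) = 76.16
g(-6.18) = -246.51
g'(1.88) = -20.56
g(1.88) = -22.45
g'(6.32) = -73.84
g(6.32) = -232.01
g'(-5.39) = 66.68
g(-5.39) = -190.09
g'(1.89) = -20.68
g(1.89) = -22.65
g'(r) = 2 - 12*r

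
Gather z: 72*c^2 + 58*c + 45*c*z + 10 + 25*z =72*c^2 + 58*c + z*(45*c + 25) + 10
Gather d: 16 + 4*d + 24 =4*d + 40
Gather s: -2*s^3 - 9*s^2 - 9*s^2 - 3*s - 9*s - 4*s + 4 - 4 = -2*s^3 - 18*s^2 - 16*s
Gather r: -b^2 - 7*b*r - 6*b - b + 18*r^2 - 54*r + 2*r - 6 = -b^2 - 7*b + 18*r^2 + r*(-7*b - 52) - 6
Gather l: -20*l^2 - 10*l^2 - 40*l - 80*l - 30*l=-30*l^2 - 150*l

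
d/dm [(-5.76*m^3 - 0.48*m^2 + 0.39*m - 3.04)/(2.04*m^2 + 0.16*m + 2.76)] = (-11.7504*m^4 - 1.8432*m^3 - 48.5652*m^2 + 9.7536*m + 1.5628)/(4.1616*m^4 + 0.6528*m^3 + 11.2864*m^2 + 0.8832*m + 7.6176)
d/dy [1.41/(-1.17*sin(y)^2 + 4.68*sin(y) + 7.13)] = (3.2994*sin(y) - 6.5988)*cos(y)/(-1.17*sin(y)^2 + 4.68*sin(y) + 7.13)^2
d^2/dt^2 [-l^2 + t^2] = 2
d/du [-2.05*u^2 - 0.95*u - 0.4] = -4.1*u - 0.95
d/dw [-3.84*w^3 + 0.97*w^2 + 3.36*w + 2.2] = -11.52*w^2 + 1.94*w + 3.36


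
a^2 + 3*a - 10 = (a - 2)*(a + 5)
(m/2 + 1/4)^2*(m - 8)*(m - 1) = m^4/4 - 2*m^3 - 3*m^2/16 + 23*m/16 + 1/2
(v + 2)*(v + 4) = v^2 + 6*v + 8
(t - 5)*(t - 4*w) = t^2 - 4*t*w - 5*t + 20*w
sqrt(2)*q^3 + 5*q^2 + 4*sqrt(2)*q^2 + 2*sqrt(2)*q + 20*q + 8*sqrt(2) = (q + 4)*(q + 2*sqrt(2))*(sqrt(2)*q + 1)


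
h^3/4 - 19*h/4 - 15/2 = (h/4 + 1/2)*(h - 5)*(h + 3)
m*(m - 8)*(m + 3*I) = m^3 - 8*m^2 + 3*I*m^2 - 24*I*m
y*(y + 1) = y^2 + y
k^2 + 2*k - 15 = (k - 3)*(k + 5)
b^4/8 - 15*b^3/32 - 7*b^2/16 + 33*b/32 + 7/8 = (b/4 + 1/4)*(b/2 + 1/2)*(b - 4)*(b - 7/4)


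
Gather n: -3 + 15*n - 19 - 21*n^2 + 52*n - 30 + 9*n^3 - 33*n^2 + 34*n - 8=9*n^3 - 54*n^2 + 101*n - 60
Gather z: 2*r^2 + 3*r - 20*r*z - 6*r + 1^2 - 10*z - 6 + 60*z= 2*r^2 - 3*r + z*(50 - 20*r) - 5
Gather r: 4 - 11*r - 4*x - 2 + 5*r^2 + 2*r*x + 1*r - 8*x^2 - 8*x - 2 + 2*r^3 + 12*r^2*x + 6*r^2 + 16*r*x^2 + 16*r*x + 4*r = 2*r^3 + r^2*(12*x + 11) + r*(16*x^2 + 18*x - 6) - 8*x^2 - 12*x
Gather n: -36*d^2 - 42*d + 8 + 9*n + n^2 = -36*d^2 - 42*d + n^2 + 9*n + 8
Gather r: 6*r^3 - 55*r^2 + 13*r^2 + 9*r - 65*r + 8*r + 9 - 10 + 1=6*r^3 - 42*r^2 - 48*r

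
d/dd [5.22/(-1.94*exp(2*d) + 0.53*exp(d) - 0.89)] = (20.2536*exp(d) - 2.7666)*exp(d)/(1.94*exp(2*d) - 0.53*exp(d) + 0.89)^2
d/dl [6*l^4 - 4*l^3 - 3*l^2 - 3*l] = 24*l^3 - 12*l^2 - 6*l - 3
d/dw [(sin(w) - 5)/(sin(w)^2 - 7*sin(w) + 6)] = (10*sin(w) + cos(w)^2 - 30)*cos(w)/(sin(w)^2 - 7*sin(w) + 6)^2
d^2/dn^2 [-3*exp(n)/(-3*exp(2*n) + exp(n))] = (27*exp(n) + 9)*exp(n)/(27*exp(3*n) - 27*exp(2*n) + 9*exp(n) - 1)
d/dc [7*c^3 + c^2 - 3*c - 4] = 21*c^2 + 2*c - 3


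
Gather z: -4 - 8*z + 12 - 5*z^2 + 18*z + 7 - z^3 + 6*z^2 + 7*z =-z^3 + z^2 + 17*z + 15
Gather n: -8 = -8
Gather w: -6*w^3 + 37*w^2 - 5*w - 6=-6*w^3 + 37*w^2 - 5*w - 6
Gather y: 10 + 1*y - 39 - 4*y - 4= -3*y - 33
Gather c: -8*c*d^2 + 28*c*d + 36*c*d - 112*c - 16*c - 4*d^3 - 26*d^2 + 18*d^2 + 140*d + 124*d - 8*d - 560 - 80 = c*(-8*d^2 + 64*d - 128) - 4*d^3 - 8*d^2 + 256*d - 640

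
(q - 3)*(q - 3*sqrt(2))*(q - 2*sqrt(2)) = q^3 - 5*sqrt(2)*q^2 - 3*q^2 + 12*q + 15*sqrt(2)*q - 36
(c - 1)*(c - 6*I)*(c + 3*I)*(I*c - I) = I*c^4 + 3*c^3 - 2*I*c^3 - 6*c^2 + 19*I*c^2 + 3*c - 36*I*c + 18*I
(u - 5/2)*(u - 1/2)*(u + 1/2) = u^3 - 5*u^2/2 - u/4 + 5/8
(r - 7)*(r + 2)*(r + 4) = r^3 - r^2 - 34*r - 56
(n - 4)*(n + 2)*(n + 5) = n^3 + 3*n^2 - 18*n - 40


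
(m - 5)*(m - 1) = m^2 - 6*m + 5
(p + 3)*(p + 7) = p^2 + 10*p + 21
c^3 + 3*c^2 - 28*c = c*(c - 4)*(c + 7)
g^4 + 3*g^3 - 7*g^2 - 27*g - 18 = (g - 3)*(g + 1)*(g + 2)*(g + 3)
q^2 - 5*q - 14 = (q - 7)*(q + 2)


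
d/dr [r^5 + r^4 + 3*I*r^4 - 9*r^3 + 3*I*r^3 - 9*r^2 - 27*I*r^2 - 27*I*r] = 5*r^4 + r^3*(4 + 12*I) + r^2*(-27 + 9*I) + r*(-18 - 54*I) - 27*I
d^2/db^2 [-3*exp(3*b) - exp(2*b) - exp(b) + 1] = (-27*exp(2*b) - 4*exp(b) - 1)*exp(b)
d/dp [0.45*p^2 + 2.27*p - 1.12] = 0.9*p + 2.27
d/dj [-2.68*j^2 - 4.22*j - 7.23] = -5.36*j - 4.22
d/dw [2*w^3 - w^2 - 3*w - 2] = 6*w^2 - 2*w - 3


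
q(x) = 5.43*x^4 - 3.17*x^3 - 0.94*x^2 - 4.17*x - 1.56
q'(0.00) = -4.17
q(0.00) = -1.56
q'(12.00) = 36135.99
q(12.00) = 106931.76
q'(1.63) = 61.56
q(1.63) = 13.75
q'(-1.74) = -144.11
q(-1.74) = 69.32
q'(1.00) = 6.16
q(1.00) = -4.41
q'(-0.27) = -4.78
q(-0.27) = -0.41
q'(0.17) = -4.66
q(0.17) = -2.31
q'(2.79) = 388.27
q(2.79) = 239.66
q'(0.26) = -4.92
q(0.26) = -2.74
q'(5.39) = 3110.56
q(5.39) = 4035.31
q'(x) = 21.72*x^3 - 9.51*x^2 - 1.88*x - 4.17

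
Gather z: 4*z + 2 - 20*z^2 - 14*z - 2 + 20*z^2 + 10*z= 0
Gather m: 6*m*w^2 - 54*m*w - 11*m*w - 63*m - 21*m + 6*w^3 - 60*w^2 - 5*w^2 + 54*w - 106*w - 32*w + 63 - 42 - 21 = m*(6*w^2 - 65*w - 84) + 6*w^3 - 65*w^2 - 84*w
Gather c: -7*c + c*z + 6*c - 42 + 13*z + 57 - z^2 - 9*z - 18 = c*(z - 1) - z^2 + 4*z - 3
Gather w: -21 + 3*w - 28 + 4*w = 7*w - 49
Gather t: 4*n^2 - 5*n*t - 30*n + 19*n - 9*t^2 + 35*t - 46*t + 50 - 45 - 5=4*n^2 - 11*n - 9*t^2 + t*(-5*n - 11)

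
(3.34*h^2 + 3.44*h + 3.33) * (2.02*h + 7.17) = 6.7468*h^3 + 30.8966*h^2 + 31.3914*h + 23.8761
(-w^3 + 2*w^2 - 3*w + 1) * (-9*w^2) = 9*w^5 - 18*w^4 + 27*w^3 - 9*w^2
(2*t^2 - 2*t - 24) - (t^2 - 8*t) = t^2 + 6*t - 24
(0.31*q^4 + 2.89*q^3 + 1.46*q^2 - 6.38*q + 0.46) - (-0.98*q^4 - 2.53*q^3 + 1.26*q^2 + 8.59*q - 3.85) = 1.29*q^4 + 5.42*q^3 + 0.2*q^2 - 14.97*q + 4.31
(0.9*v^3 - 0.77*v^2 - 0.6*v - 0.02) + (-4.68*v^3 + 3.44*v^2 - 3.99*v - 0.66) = -3.78*v^3 + 2.67*v^2 - 4.59*v - 0.68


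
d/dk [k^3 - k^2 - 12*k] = 3*k^2 - 2*k - 12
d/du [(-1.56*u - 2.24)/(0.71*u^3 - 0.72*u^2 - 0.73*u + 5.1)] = (2.2152*u^3 + 3.648*u^2 - 3.2256*u - 9.5912)/(0.5041*u^6 - 1.0224*u^5 - 0.5182*u^4 + 8.2932*u^3 - 6.8111*u^2 - 7.446*u + 26.01)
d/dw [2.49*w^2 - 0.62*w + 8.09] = 4.98*w - 0.62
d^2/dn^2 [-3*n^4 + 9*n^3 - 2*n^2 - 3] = -36*n^2 + 54*n - 4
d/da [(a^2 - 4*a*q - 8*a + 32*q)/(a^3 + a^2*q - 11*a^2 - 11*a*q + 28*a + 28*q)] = (2*(a - 2*q - 4)*(a^3 + a^2*q - 11*a^2 - 11*a*q + 28*a + 28*q) - (a^2 - 4*a*q - 8*a + 32*q)*(3*a^2 + 2*a*q - 22*a - 11*q + 28))/(a^3 + a^2*q - 11*a^2 - 11*a*q + 28*a + 28*q)^2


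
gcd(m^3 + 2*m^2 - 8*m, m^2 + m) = m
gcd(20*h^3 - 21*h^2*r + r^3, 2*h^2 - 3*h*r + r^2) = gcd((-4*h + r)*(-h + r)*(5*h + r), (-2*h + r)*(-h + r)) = -h + r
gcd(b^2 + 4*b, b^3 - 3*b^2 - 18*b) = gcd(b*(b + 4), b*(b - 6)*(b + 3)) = b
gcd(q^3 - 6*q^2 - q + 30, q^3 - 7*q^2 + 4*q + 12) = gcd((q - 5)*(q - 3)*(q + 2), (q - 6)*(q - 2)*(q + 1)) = 1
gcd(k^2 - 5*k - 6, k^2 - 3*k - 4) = k + 1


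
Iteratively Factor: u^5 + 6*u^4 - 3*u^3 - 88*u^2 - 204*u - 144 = (u + 3)*(u^4 + 3*u^3 - 12*u^2 - 52*u - 48) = (u + 3)^2*(u^3 - 12*u - 16) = (u - 4)*(u + 3)^2*(u^2 + 4*u + 4) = (u - 4)*(u + 2)*(u + 3)^2*(u + 2)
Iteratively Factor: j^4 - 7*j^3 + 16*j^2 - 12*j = (j - 3)*(j^3 - 4*j^2 + 4*j) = j*(j - 3)*(j^2 - 4*j + 4) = j*(j - 3)*(j - 2)*(j - 2)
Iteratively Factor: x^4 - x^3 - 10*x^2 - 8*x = (x + 1)*(x^3 - 2*x^2 - 8*x) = (x - 4)*(x + 1)*(x^2 + 2*x) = (x - 4)*(x + 1)*(x + 2)*(x)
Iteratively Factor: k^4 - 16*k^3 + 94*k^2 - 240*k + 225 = (k - 5)*(k^3 - 11*k^2 + 39*k - 45) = (k - 5)*(k - 3)*(k^2 - 8*k + 15) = (k - 5)^2*(k - 3)*(k - 3)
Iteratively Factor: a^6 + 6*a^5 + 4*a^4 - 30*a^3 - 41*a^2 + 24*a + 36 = (a + 1)*(a^5 + 5*a^4 - a^3 - 29*a^2 - 12*a + 36) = (a - 1)*(a + 1)*(a^4 + 6*a^3 + 5*a^2 - 24*a - 36) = (a - 1)*(a + 1)*(a + 3)*(a^3 + 3*a^2 - 4*a - 12) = (a - 1)*(a + 1)*(a + 3)^2*(a^2 - 4) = (a - 1)*(a + 1)*(a + 2)*(a + 3)^2*(a - 2)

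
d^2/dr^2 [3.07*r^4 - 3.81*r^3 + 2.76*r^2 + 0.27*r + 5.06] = 36.84*r^2 - 22.86*r + 5.52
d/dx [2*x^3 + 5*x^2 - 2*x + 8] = 6*x^2 + 10*x - 2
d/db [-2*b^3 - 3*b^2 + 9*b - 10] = -6*b^2 - 6*b + 9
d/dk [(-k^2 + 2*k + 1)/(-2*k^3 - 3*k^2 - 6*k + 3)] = 2*(-k^4 + 4*k^3 + 9*k^2 + 6)/(4*k^6 + 12*k^5 + 33*k^4 + 24*k^3 + 18*k^2 - 36*k + 9)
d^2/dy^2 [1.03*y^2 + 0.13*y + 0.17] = 2.06000000000000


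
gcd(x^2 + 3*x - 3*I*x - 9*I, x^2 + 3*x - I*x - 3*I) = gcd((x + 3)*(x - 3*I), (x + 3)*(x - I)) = x + 3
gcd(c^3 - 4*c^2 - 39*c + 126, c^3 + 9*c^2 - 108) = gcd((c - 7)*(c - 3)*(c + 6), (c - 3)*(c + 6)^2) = c^2 + 3*c - 18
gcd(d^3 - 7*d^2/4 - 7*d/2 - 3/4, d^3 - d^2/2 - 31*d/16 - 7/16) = d^2 + 5*d/4 + 1/4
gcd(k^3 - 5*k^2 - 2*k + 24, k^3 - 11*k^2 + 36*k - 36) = k - 3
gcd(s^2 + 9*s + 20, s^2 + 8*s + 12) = 1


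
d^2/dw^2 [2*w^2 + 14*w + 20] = 4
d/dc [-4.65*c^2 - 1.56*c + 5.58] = -9.3*c - 1.56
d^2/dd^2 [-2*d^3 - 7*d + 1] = -12*d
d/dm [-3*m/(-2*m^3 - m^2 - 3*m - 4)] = 3*(-4*m^3 - m^2 + 4)/(4*m^6 + 4*m^5 + 13*m^4 + 22*m^3 + 17*m^2 + 24*m + 16)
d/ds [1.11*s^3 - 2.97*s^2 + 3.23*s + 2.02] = 3.33*s^2 - 5.94*s + 3.23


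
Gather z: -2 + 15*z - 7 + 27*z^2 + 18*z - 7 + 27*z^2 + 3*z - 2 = 54*z^2 + 36*z - 18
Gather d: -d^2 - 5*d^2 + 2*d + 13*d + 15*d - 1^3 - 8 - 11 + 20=-6*d^2 + 30*d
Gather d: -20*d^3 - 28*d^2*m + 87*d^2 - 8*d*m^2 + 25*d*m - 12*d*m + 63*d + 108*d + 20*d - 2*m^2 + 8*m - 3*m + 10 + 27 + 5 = -20*d^3 + d^2*(87 - 28*m) + d*(-8*m^2 + 13*m + 191) - 2*m^2 + 5*m + 42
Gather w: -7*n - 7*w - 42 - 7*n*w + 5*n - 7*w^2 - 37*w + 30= -2*n - 7*w^2 + w*(-7*n - 44) - 12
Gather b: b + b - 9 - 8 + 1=2*b - 16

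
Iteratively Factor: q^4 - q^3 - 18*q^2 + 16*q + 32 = (q - 2)*(q^3 + q^2 - 16*q - 16) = (q - 2)*(q + 4)*(q^2 - 3*q - 4) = (q - 4)*(q - 2)*(q + 4)*(q + 1)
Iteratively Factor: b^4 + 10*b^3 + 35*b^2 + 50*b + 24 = (b + 3)*(b^3 + 7*b^2 + 14*b + 8) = (b + 2)*(b + 3)*(b^2 + 5*b + 4) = (b + 2)*(b + 3)*(b + 4)*(b + 1)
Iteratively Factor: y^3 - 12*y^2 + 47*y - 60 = (y - 5)*(y^2 - 7*y + 12) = (y - 5)*(y - 4)*(y - 3)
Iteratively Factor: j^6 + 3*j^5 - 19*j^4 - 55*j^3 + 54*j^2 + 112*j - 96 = (j + 3)*(j^5 - 19*j^3 + 2*j^2 + 48*j - 32) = (j - 4)*(j + 3)*(j^4 + 4*j^3 - 3*j^2 - 10*j + 8) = (j - 4)*(j + 3)*(j + 4)*(j^3 - 3*j + 2) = (j - 4)*(j - 1)*(j + 3)*(j + 4)*(j^2 + j - 2) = (j - 4)*(j - 1)^2*(j + 3)*(j + 4)*(j + 2)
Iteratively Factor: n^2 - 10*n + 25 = (n - 5)*(n - 5)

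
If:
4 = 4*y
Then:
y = 1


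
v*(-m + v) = -m*v + v^2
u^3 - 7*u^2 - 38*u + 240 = (u - 8)*(u - 5)*(u + 6)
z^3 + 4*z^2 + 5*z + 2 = (z + 1)^2*(z + 2)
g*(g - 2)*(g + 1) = g^3 - g^2 - 2*g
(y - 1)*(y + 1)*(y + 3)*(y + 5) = y^4 + 8*y^3 + 14*y^2 - 8*y - 15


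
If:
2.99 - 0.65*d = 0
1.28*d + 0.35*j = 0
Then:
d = 4.60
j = -16.82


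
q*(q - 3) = q^2 - 3*q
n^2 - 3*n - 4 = (n - 4)*(n + 1)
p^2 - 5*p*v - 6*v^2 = (p - 6*v)*(p + v)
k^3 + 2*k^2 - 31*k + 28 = (k - 4)*(k - 1)*(k + 7)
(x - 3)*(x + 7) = x^2 + 4*x - 21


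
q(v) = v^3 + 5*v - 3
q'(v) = 3*v^2 + 5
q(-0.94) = -8.53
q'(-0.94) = 7.65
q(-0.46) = -5.40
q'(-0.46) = 5.63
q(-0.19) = -3.96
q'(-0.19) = 5.11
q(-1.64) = -15.61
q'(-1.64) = 13.07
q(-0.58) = -6.10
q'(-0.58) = 6.01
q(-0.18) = -3.91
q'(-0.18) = 5.10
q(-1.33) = -12.00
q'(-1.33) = 10.31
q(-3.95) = -84.38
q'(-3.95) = 51.81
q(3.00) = 39.00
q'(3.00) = 32.00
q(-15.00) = -3453.00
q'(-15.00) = 680.00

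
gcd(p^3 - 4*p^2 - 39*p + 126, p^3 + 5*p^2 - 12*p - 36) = p^2 + 3*p - 18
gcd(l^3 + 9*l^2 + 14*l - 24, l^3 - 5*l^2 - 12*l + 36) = 1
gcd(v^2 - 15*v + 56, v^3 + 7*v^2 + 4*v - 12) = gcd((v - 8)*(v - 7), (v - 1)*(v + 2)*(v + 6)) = 1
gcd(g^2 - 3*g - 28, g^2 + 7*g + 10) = 1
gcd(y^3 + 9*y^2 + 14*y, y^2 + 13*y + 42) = y + 7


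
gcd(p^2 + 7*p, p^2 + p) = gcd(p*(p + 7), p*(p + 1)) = p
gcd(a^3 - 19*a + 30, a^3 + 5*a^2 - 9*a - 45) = a^2 + 2*a - 15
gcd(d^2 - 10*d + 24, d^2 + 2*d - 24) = d - 4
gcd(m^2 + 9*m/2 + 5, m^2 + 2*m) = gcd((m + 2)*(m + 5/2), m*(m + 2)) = m + 2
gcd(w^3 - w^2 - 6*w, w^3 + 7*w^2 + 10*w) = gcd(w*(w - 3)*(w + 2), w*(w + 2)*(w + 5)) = w^2 + 2*w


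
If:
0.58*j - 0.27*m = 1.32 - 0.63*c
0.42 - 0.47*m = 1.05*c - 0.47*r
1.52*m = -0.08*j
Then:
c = 0.436710944315507*r + 0.441311540170856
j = 1.75354303491186 - 0.463014172139647*r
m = 0.0243691669547183*r - 0.0922917386795714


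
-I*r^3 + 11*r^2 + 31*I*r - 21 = (r + 3*I)*(r + 7*I)*(-I*r + 1)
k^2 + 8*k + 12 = (k + 2)*(k + 6)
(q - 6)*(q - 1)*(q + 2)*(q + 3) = q^4 - 2*q^3 - 23*q^2 - 12*q + 36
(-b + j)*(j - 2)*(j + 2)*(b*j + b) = -b^2*j^3 - b^2*j^2 + 4*b^2*j + 4*b^2 + b*j^4 + b*j^3 - 4*b*j^2 - 4*b*j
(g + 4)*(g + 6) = g^2 + 10*g + 24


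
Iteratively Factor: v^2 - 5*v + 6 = (v - 3)*(v - 2)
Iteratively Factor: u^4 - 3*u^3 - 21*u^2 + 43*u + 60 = (u + 1)*(u^3 - 4*u^2 - 17*u + 60) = (u - 5)*(u + 1)*(u^2 + u - 12) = (u - 5)*(u - 3)*(u + 1)*(u + 4)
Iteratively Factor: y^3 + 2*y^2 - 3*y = (y + 3)*(y^2 - y) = (y - 1)*(y + 3)*(y)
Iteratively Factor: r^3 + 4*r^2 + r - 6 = (r + 2)*(r^2 + 2*r - 3) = (r - 1)*(r + 2)*(r + 3)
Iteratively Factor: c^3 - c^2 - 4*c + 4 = (c - 1)*(c^2 - 4) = (c - 1)*(c + 2)*(c - 2)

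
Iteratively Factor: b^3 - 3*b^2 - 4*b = (b - 4)*(b^2 + b) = b*(b - 4)*(b + 1)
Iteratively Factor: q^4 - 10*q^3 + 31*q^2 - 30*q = (q - 5)*(q^3 - 5*q^2 + 6*q) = (q - 5)*(q - 2)*(q^2 - 3*q) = q*(q - 5)*(q - 2)*(q - 3)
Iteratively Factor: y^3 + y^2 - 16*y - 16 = (y - 4)*(y^2 + 5*y + 4) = (y - 4)*(y + 1)*(y + 4)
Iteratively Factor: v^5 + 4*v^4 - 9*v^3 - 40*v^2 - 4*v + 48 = (v - 3)*(v^4 + 7*v^3 + 12*v^2 - 4*v - 16) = (v - 3)*(v + 2)*(v^3 + 5*v^2 + 2*v - 8) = (v - 3)*(v + 2)^2*(v^2 + 3*v - 4) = (v - 3)*(v + 2)^2*(v + 4)*(v - 1)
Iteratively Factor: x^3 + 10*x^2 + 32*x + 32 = (x + 2)*(x^2 + 8*x + 16) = (x + 2)*(x + 4)*(x + 4)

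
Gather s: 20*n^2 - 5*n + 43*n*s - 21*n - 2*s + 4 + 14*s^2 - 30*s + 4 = 20*n^2 - 26*n + 14*s^2 + s*(43*n - 32) + 8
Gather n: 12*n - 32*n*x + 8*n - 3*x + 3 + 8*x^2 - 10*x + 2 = n*(20 - 32*x) + 8*x^2 - 13*x + 5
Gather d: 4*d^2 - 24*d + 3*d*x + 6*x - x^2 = 4*d^2 + d*(3*x - 24) - x^2 + 6*x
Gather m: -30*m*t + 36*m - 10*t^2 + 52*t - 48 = m*(36 - 30*t) - 10*t^2 + 52*t - 48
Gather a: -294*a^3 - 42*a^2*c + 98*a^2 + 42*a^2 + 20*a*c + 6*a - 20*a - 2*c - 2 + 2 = -294*a^3 + a^2*(140 - 42*c) + a*(20*c - 14) - 2*c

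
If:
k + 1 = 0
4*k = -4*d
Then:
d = 1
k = -1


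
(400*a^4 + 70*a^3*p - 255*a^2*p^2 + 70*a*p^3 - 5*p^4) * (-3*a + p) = -1200*a^5 + 190*a^4*p + 835*a^3*p^2 - 465*a^2*p^3 + 85*a*p^4 - 5*p^5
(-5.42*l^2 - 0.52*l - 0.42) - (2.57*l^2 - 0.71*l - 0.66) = -7.99*l^2 + 0.19*l + 0.24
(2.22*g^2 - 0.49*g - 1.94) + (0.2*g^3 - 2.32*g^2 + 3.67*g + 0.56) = 0.2*g^3 - 0.0999999999999996*g^2 + 3.18*g - 1.38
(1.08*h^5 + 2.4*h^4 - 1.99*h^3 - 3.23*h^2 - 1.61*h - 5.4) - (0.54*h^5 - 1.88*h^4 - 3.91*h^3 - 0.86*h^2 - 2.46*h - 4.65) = 0.54*h^5 + 4.28*h^4 + 1.92*h^3 - 2.37*h^2 + 0.85*h - 0.75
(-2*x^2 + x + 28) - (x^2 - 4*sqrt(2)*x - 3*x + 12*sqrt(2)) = -3*x^2 + 4*x + 4*sqrt(2)*x - 12*sqrt(2) + 28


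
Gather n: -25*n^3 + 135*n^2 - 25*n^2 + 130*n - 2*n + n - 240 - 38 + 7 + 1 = -25*n^3 + 110*n^2 + 129*n - 270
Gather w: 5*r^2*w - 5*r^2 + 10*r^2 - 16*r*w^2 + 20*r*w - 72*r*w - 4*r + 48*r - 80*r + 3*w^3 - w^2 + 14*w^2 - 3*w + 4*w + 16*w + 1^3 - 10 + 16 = 5*r^2 - 36*r + 3*w^3 + w^2*(13 - 16*r) + w*(5*r^2 - 52*r + 17) + 7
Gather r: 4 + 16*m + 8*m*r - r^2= 8*m*r + 16*m - r^2 + 4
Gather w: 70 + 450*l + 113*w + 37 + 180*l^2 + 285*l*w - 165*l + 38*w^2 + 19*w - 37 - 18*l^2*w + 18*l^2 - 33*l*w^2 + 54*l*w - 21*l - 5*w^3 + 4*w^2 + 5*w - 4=198*l^2 + 264*l - 5*w^3 + w^2*(42 - 33*l) + w*(-18*l^2 + 339*l + 137) + 66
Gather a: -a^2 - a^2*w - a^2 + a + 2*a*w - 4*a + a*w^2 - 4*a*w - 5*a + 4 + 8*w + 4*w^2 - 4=a^2*(-w - 2) + a*(w^2 - 2*w - 8) + 4*w^2 + 8*w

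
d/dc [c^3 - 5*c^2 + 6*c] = 3*c^2 - 10*c + 6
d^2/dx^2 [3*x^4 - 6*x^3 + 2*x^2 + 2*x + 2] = 36*x^2 - 36*x + 4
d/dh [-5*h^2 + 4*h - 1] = 4 - 10*h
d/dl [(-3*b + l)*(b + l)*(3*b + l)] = -9*b^2 + 2*b*l + 3*l^2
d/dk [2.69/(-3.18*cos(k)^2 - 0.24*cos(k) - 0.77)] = -(17.1084*cos(k) + 0.6456)*sin(k)/(3.18*cos(k)^2 + 0.24*cos(k) + 0.77)^2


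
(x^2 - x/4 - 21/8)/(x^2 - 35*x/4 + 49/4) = (x + 3/2)/(x - 7)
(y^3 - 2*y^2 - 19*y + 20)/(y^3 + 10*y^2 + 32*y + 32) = (y^2 - 6*y + 5)/(y^2 + 6*y + 8)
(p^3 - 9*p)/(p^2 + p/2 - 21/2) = 2*p*(p + 3)/(2*p + 7)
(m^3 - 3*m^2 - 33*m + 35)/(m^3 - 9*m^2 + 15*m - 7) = (m + 5)/(m - 1)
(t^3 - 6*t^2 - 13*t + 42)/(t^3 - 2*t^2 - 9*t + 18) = (t - 7)/(t - 3)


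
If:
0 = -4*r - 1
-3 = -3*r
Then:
No Solution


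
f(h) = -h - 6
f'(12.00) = -1.00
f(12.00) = -18.00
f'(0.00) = -1.00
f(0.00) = -6.00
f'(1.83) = -1.00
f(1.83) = -7.83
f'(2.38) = -1.00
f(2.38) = -8.38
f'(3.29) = -1.00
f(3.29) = -9.29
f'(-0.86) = -1.00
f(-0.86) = -5.14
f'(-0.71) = -1.00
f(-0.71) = -5.29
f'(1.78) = -1.00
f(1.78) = -7.78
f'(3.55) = -1.00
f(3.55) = -9.55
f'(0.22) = -1.00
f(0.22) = -6.22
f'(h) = -1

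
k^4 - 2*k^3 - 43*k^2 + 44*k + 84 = (k - 7)*(k - 2)*(k + 1)*(k + 6)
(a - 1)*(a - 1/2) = a^2 - 3*a/2 + 1/2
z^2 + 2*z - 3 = (z - 1)*(z + 3)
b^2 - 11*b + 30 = (b - 6)*(b - 5)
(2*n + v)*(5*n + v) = 10*n^2 + 7*n*v + v^2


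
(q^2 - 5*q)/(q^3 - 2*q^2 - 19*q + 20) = q/(q^2 + 3*q - 4)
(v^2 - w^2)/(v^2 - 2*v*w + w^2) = (v + w)/(v - w)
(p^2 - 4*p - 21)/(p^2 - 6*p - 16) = (-p^2 + 4*p + 21)/(-p^2 + 6*p + 16)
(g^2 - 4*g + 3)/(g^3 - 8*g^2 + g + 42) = (g - 1)/(g^2 - 5*g - 14)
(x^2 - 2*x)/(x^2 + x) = (x - 2)/(x + 1)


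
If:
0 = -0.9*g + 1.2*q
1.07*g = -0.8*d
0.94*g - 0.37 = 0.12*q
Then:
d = -0.58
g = 0.44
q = 0.33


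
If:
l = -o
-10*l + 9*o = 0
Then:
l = 0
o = 0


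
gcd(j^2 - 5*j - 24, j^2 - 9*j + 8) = j - 8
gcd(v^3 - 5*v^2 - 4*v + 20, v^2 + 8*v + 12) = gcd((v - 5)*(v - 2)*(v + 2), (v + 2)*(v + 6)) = v + 2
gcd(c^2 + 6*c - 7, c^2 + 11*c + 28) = c + 7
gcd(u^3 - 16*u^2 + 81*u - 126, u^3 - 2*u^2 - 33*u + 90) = u - 3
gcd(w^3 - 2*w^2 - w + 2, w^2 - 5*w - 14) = 1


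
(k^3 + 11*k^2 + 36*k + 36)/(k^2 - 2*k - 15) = (k^2 + 8*k + 12)/(k - 5)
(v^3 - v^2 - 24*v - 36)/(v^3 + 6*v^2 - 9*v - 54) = (v^2 - 4*v - 12)/(v^2 + 3*v - 18)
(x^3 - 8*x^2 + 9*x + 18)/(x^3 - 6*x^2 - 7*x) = (x^2 - 9*x + 18)/(x*(x - 7))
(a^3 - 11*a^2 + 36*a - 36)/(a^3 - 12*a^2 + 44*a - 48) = (a - 3)/(a - 4)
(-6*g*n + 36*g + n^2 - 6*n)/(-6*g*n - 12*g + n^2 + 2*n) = (n - 6)/(n + 2)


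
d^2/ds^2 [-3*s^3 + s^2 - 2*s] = 2 - 18*s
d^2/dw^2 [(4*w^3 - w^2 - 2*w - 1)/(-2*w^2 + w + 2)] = 10*(-2*w^3 - 6*w + 1)/(8*w^6 - 12*w^5 - 18*w^4 + 23*w^3 + 18*w^2 - 12*w - 8)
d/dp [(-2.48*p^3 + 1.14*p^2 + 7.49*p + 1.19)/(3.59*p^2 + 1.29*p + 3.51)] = (-8.9032*p^4 - 6.3984*p^3 - 51.5329*p^2 - 0.541399999999999*p + 24.7548)/(12.8881*p^4 + 9.2622*p^3 + 26.8659*p^2 + 9.0558*p + 12.3201)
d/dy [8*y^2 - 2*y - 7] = 16*y - 2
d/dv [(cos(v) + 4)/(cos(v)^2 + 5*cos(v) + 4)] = sin(v)/(cos(v) + 1)^2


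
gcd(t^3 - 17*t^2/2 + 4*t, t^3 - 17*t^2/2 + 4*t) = t^3 - 17*t^2/2 + 4*t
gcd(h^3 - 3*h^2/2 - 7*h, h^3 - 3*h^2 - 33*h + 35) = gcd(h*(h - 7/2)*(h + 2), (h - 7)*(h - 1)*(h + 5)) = 1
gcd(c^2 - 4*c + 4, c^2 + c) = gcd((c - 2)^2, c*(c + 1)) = 1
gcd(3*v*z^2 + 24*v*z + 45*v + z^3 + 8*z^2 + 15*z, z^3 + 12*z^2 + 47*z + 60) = z^2 + 8*z + 15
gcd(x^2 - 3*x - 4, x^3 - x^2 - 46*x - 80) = 1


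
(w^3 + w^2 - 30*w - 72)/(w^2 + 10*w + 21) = (w^2 - 2*w - 24)/(w + 7)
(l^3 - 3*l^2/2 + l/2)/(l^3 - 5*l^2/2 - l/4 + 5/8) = 4*l*(l - 1)/(4*l^2 - 8*l - 5)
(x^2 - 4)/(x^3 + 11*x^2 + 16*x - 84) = (x + 2)/(x^2 + 13*x + 42)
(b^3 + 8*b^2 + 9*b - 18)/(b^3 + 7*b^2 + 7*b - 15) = (b + 6)/(b + 5)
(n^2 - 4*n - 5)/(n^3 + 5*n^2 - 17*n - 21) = (n - 5)/(n^2 + 4*n - 21)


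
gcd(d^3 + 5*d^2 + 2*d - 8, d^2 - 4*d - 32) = d + 4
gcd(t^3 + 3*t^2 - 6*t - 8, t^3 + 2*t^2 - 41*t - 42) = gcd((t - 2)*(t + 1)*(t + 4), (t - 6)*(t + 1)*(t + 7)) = t + 1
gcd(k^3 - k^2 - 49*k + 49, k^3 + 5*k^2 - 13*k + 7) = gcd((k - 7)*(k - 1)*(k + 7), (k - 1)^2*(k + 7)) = k^2 + 6*k - 7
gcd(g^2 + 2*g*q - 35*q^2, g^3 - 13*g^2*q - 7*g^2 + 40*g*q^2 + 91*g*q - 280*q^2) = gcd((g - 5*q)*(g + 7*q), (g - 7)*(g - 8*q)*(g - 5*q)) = -g + 5*q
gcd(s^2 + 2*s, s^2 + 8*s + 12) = s + 2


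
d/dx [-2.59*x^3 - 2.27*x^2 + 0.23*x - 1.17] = -7.77*x^2 - 4.54*x + 0.23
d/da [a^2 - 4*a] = 2*a - 4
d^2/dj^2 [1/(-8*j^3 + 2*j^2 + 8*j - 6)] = ((12*j - 1)*(4*j^3 - j^2 - 4*j + 3) - 4*(-6*j^2 + j + 2)^2)/(4*j^3 - j^2 - 4*j + 3)^3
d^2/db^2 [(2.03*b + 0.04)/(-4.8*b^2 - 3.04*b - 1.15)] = (-(2.03*b + 0.04)*(9.6*b + 3.04)*(19.2*b + 6.08) + (58.464*b + 12.7264)*(4.8*b^2 + 3.04*b + 1.15))/(4.8*b^2 + 3.04*b + 1.15)^3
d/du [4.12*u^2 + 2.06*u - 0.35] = 8.24*u + 2.06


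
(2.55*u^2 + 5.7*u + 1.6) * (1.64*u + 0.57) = 4.182*u^3 + 10.8015*u^2 + 5.873*u + 0.912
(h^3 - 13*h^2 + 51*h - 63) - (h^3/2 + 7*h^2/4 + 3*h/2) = h^3/2 - 59*h^2/4 + 99*h/2 - 63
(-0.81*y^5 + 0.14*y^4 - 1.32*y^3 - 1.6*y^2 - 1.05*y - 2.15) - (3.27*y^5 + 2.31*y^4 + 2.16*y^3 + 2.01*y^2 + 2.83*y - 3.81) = -4.08*y^5 - 2.17*y^4 - 3.48*y^3 - 3.61*y^2 - 3.88*y + 1.66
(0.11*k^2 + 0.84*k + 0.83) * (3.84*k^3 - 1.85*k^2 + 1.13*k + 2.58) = 0.4224*k^5 + 3.0221*k^4 + 1.7575*k^3 - 0.3025*k^2 + 3.1051*k + 2.1414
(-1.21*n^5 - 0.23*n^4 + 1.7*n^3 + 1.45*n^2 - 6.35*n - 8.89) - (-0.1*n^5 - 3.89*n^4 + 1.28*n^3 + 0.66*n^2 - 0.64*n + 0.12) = -1.11*n^5 + 3.66*n^4 + 0.42*n^3 + 0.79*n^2 - 5.71*n - 9.01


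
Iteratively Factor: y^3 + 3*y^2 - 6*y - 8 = (y + 1)*(y^2 + 2*y - 8) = (y - 2)*(y + 1)*(y + 4)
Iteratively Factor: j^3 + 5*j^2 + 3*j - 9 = (j + 3)*(j^2 + 2*j - 3) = (j - 1)*(j + 3)*(j + 3)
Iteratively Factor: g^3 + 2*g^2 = (g + 2)*(g^2) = g*(g + 2)*(g)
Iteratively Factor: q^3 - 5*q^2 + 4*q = (q)*(q^2 - 5*q + 4) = q*(q - 4)*(q - 1)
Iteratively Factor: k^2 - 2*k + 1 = (k - 1)*(k - 1)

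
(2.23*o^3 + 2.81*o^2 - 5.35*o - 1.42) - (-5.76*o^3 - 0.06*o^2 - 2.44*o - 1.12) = 7.99*o^3 + 2.87*o^2 - 2.91*o - 0.3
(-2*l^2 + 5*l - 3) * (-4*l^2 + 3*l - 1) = 8*l^4 - 26*l^3 + 29*l^2 - 14*l + 3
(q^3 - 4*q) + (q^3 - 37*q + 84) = 2*q^3 - 41*q + 84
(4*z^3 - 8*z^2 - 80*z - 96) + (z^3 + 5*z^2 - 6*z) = 5*z^3 - 3*z^2 - 86*z - 96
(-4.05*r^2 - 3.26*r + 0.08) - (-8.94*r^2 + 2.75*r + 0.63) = 4.89*r^2 - 6.01*r - 0.55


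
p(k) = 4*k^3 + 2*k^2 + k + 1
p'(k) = 12*k^2 + 4*k + 1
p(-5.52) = -616.37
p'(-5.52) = 344.56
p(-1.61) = -12.12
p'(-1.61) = 25.67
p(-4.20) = -264.27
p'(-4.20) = 195.88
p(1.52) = 21.19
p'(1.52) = 34.80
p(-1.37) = -6.90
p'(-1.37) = 18.04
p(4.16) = 327.74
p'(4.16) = 225.31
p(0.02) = 1.02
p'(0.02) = 1.08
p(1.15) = 10.88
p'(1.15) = 21.47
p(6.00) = 943.00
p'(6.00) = 457.00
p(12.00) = 7213.00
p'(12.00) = 1777.00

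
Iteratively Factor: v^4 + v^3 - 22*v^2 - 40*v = (v + 2)*(v^3 - v^2 - 20*v) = (v - 5)*(v + 2)*(v^2 + 4*v) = (v - 5)*(v + 2)*(v + 4)*(v)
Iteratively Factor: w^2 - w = (w - 1)*(w)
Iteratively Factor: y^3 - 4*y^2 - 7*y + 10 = (y + 2)*(y^2 - 6*y + 5) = (y - 5)*(y + 2)*(y - 1)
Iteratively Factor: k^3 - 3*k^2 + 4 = (k + 1)*(k^2 - 4*k + 4) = (k - 2)*(k + 1)*(k - 2)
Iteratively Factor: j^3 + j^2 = (j)*(j^2 + j) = j*(j + 1)*(j)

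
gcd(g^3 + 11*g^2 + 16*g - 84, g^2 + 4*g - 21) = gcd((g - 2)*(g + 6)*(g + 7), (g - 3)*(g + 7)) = g + 7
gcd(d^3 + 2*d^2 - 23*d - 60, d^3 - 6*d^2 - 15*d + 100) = d^2 - d - 20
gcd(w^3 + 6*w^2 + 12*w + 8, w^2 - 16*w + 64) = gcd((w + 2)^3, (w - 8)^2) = 1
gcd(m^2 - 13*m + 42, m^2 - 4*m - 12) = m - 6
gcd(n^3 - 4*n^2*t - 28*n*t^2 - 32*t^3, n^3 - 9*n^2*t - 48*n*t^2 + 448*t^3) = -n + 8*t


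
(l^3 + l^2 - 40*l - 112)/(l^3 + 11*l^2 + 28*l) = (l^2 - 3*l - 28)/(l*(l + 7))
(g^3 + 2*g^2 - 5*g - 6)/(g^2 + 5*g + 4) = (g^2 + g - 6)/(g + 4)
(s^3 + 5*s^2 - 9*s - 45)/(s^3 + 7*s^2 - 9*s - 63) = (s + 5)/(s + 7)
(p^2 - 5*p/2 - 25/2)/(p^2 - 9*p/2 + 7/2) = (2*p^2 - 5*p - 25)/(2*p^2 - 9*p + 7)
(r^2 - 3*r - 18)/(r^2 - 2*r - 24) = (r + 3)/(r + 4)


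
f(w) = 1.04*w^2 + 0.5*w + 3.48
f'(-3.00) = -5.74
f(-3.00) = 11.34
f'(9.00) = 19.22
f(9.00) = 92.22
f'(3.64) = 8.07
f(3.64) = 19.08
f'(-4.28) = -8.40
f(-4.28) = 20.39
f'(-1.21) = -2.02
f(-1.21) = 4.40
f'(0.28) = 1.08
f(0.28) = 3.70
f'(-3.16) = -6.07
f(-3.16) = 12.29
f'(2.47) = 5.64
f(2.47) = 11.06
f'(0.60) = 1.75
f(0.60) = 4.15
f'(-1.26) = -2.12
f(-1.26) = 4.50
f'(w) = 2.08*w + 0.5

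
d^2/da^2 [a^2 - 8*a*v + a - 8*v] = 2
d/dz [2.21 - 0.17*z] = -0.170000000000000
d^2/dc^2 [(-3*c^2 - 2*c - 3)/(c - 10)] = -646/(c^3 - 30*c^2 + 300*c - 1000)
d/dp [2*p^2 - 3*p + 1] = 4*p - 3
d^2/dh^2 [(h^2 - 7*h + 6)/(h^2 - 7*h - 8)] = 84*(h^2 - 7*h + 19)/(h^6 - 21*h^5 + 123*h^4 - 7*h^3 - 984*h^2 - 1344*h - 512)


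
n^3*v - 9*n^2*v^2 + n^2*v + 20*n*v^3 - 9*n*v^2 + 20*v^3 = (n - 5*v)*(n - 4*v)*(n*v + v)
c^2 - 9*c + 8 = (c - 8)*(c - 1)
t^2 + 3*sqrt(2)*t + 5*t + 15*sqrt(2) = (t + 5)*(t + 3*sqrt(2))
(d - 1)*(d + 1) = d^2 - 1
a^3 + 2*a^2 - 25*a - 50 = (a - 5)*(a + 2)*(a + 5)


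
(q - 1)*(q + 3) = q^2 + 2*q - 3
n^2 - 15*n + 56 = (n - 8)*(n - 7)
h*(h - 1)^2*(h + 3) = h^4 + h^3 - 5*h^2 + 3*h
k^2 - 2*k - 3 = (k - 3)*(k + 1)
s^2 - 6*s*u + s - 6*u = (s + 1)*(s - 6*u)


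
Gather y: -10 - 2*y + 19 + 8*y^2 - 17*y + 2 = 8*y^2 - 19*y + 11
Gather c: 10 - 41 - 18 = -49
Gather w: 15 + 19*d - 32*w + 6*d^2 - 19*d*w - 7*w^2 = 6*d^2 + 19*d - 7*w^2 + w*(-19*d - 32) + 15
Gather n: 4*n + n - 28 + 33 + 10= 5*n + 15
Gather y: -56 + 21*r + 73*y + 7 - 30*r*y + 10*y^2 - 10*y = 21*r + 10*y^2 + y*(63 - 30*r) - 49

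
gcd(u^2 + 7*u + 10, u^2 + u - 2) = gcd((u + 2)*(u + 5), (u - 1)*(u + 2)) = u + 2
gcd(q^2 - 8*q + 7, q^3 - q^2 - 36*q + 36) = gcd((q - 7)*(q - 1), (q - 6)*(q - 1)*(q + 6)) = q - 1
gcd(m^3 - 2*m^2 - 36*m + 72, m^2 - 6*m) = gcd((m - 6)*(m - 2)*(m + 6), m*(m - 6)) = m - 6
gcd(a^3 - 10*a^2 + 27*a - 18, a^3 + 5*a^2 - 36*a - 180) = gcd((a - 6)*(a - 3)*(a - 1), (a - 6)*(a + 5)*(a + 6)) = a - 6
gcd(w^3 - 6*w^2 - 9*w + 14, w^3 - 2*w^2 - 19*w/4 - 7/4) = 1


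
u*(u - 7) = u^2 - 7*u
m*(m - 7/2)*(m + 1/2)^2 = m^4 - 5*m^3/2 - 13*m^2/4 - 7*m/8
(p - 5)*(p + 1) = p^2 - 4*p - 5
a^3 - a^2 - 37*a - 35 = (a - 7)*(a + 1)*(a + 5)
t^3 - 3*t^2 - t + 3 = (t - 3)*(t - 1)*(t + 1)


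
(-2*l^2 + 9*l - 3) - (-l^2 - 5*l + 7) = -l^2 + 14*l - 10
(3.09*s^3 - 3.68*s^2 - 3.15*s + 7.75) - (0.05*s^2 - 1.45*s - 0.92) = 3.09*s^3 - 3.73*s^2 - 1.7*s + 8.67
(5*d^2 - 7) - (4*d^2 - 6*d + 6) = d^2 + 6*d - 13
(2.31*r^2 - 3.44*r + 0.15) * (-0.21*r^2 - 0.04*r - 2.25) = -0.4851*r^4 + 0.63*r^3 - 5.0914*r^2 + 7.734*r - 0.3375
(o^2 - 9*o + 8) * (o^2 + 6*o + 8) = o^4 - 3*o^3 - 38*o^2 - 24*o + 64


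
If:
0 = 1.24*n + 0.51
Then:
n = -0.41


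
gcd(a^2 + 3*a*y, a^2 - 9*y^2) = a + 3*y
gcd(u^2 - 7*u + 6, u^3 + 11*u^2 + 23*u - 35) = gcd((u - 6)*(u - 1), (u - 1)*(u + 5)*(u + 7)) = u - 1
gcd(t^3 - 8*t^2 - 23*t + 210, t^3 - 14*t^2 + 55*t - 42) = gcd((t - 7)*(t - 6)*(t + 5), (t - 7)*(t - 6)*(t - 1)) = t^2 - 13*t + 42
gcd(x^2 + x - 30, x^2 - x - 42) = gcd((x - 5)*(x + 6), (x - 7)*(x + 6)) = x + 6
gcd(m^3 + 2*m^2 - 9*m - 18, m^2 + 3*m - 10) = 1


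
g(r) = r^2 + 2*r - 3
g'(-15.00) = -28.00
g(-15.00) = 192.00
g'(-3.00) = -4.00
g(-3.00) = 0.00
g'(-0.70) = 0.60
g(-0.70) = -3.91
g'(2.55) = 7.10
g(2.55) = 8.60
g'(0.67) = 3.34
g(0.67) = -1.21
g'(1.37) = 4.74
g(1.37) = 1.62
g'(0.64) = 3.28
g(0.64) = -1.31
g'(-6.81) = -11.62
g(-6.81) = 29.76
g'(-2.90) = -3.80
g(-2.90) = -0.39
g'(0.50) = 3.00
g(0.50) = -1.75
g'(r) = 2*r + 2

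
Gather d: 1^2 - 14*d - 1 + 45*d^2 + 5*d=45*d^2 - 9*d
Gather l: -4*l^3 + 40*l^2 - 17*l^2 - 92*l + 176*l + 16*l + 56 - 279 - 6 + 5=-4*l^3 + 23*l^2 + 100*l - 224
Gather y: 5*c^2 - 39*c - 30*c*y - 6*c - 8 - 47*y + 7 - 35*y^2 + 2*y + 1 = 5*c^2 - 45*c - 35*y^2 + y*(-30*c - 45)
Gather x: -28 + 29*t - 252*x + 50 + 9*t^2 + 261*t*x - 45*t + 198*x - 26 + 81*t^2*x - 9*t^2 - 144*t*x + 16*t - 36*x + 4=x*(81*t^2 + 117*t - 90)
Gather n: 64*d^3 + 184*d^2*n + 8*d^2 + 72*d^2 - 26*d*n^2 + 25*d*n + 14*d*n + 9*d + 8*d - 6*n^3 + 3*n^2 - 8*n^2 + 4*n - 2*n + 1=64*d^3 + 80*d^2 + 17*d - 6*n^3 + n^2*(-26*d - 5) + n*(184*d^2 + 39*d + 2) + 1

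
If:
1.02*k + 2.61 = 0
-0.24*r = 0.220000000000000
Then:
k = -2.56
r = -0.92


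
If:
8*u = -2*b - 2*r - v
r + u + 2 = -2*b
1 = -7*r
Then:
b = v/14 - 53/49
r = -1/7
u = 15/49 - v/7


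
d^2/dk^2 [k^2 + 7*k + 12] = 2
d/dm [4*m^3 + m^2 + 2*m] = 12*m^2 + 2*m + 2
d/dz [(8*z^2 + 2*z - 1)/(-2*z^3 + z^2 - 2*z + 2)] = 2*(8*z^4 + 4*z^3 - 12*z^2 + 17*z + 1)/(4*z^6 - 4*z^5 + 9*z^4 - 12*z^3 + 8*z^2 - 8*z + 4)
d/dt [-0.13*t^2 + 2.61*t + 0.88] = 2.61 - 0.26*t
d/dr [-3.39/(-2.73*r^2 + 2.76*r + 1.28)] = (9.3564 - 18.5094*r)/(-2.73*r^2 + 2.76*r + 1.28)^2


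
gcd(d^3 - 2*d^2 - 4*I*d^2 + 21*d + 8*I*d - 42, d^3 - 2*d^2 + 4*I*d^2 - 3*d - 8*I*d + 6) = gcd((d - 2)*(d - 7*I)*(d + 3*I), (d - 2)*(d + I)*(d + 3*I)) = d^2 + d*(-2 + 3*I) - 6*I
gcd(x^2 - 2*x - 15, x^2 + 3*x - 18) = 1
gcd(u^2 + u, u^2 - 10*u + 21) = 1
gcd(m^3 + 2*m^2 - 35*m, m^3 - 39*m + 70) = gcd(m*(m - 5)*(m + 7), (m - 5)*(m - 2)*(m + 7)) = m^2 + 2*m - 35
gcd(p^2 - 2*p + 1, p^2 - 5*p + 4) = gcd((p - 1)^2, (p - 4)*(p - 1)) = p - 1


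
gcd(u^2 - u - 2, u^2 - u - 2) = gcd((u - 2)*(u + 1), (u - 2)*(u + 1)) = u^2 - u - 2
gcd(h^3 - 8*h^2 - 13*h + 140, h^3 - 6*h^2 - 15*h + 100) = h^2 - h - 20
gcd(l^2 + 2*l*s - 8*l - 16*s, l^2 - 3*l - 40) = l - 8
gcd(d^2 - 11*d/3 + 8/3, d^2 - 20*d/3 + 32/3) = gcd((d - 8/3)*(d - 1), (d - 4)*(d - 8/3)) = d - 8/3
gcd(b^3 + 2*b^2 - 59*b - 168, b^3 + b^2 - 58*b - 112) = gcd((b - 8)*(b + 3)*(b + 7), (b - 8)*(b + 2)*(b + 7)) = b^2 - b - 56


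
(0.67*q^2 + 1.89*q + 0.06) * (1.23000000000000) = 0.8241*q^2 + 2.3247*q + 0.0738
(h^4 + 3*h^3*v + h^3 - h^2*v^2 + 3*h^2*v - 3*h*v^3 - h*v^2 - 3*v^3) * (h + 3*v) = h^5 + 6*h^4*v + h^4 + 8*h^3*v^2 + 6*h^3*v - 6*h^2*v^3 + 8*h^2*v^2 - 9*h*v^4 - 6*h*v^3 - 9*v^4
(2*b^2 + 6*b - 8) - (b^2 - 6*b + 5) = b^2 + 12*b - 13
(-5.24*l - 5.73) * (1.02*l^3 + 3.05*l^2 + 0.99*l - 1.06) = -5.3448*l^4 - 21.8266*l^3 - 22.6641*l^2 - 0.118300000000001*l + 6.0738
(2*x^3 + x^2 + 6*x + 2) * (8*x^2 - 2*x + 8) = 16*x^5 + 4*x^4 + 62*x^3 + 12*x^2 + 44*x + 16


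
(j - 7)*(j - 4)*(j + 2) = j^3 - 9*j^2 + 6*j + 56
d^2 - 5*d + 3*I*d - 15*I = (d - 5)*(d + 3*I)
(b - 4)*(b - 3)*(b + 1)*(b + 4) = b^4 - 2*b^3 - 19*b^2 + 32*b + 48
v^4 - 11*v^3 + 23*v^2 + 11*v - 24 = (v - 8)*(v - 3)*(v - 1)*(v + 1)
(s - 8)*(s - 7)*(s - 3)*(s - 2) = s^4 - 20*s^3 + 137*s^2 - 370*s + 336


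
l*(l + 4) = l^2 + 4*l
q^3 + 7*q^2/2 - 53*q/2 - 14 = (q - 4)*(q + 1/2)*(q + 7)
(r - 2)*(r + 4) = r^2 + 2*r - 8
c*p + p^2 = p*(c + p)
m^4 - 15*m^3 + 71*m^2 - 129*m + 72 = (m - 8)*(m - 3)^2*(m - 1)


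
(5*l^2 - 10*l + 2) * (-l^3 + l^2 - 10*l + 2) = -5*l^5 + 15*l^4 - 62*l^3 + 112*l^2 - 40*l + 4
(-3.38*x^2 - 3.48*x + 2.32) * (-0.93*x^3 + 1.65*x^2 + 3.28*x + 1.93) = 3.1434*x^5 - 2.3406*x^4 - 18.986*x^3 - 14.1098*x^2 + 0.893199999999998*x + 4.4776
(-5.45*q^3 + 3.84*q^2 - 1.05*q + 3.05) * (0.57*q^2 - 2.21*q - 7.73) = -3.1065*q^5 + 14.2333*q^4 + 33.0436*q^3 - 25.6242*q^2 + 1.376*q - 23.5765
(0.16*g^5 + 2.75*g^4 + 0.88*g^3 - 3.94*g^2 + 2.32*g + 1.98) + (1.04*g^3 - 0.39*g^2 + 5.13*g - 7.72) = 0.16*g^5 + 2.75*g^4 + 1.92*g^3 - 4.33*g^2 + 7.45*g - 5.74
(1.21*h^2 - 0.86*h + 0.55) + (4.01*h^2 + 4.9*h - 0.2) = 5.22*h^2 + 4.04*h + 0.35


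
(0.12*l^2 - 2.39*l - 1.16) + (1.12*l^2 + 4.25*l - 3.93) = 1.24*l^2 + 1.86*l - 5.09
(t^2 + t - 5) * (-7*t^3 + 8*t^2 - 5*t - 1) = -7*t^5 + t^4 + 38*t^3 - 46*t^2 + 24*t + 5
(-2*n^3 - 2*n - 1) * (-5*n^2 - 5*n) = 10*n^5 + 10*n^4 + 10*n^3 + 15*n^2 + 5*n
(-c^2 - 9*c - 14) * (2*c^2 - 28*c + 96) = -2*c^4 + 10*c^3 + 128*c^2 - 472*c - 1344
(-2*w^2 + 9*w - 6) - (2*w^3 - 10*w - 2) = -2*w^3 - 2*w^2 + 19*w - 4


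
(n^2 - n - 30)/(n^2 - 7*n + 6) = (n + 5)/(n - 1)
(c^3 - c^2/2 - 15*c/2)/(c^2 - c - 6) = c*(2*c + 5)/(2*(c + 2))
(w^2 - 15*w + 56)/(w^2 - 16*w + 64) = (w - 7)/(w - 8)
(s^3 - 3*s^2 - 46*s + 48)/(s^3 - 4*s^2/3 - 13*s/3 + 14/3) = 3*(s^2 - 2*s - 48)/(3*s^2 - s - 14)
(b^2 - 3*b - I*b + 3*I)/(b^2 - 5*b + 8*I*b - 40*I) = (b^2 - b*(3 + I) + 3*I)/(b^2 + b*(-5 + 8*I) - 40*I)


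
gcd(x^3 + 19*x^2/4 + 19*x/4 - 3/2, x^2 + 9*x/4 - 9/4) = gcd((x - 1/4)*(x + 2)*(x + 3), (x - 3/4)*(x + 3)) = x + 3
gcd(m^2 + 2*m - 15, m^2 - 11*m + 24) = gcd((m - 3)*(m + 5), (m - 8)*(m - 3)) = m - 3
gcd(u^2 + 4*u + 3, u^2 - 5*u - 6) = u + 1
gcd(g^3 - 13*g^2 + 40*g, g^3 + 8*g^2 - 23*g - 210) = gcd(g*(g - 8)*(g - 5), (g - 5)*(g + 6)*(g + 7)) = g - 5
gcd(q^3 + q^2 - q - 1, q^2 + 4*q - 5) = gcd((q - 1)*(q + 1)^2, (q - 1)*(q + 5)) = q - 1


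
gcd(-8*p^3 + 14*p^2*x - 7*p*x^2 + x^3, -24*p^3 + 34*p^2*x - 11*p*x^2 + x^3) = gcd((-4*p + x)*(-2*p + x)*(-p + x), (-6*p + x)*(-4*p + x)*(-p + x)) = 4*p^2 - 5*p*x + x^2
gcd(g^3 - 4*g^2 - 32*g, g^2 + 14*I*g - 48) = 1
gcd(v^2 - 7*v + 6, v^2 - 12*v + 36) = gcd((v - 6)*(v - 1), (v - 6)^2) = v - 6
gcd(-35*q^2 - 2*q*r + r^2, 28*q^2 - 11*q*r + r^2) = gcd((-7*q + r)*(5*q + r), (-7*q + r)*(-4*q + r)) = 7*q - r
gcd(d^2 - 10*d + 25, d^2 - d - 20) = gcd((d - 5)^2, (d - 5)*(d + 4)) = d - 5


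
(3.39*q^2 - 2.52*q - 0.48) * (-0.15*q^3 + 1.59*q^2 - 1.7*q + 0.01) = -0.5085*q^5 + 5.7681*q^4 - 9.6978*q^3 + 3.5547*q^2 + 0.7908*q - 0.0048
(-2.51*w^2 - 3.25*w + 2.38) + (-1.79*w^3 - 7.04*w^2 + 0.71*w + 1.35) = -1.79*w^3 - 9.55*w^2 - 2.54*w + 3.73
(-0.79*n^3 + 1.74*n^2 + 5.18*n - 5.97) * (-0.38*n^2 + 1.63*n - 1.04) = 0.3002*n^5 - 1.9489*n^4 + 1.6894*n^3 + 8.9024*n^2 - 15.1183*n + 6.2088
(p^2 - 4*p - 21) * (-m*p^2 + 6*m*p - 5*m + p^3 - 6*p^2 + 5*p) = -m*p^4 + 10*m*p^3 - 8*m*p^2 - 106*m*p + 105*m + p^5 - 10*p^4 + 8*p^3 + 106*p^2 - 105*p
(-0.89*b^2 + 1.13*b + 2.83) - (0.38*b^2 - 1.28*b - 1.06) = -1.27*b^2 + 2.41*b + 3.89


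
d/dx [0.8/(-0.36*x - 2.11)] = 0.288/(0.36*x + 2.11)^2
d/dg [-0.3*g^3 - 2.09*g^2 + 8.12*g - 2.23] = -0.9*g^2 - 4.18*g + 8.12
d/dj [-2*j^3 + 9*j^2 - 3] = 6*j*(3 - j)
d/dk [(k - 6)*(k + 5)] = 2*k - 1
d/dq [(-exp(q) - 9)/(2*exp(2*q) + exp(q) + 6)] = ((exp(q) + 9)*(4*exp(q) + 1) - 2*exp(2*q) - exp(q) - 6)*exp(q)/(2*exp(2*q) + exp(q) + 6)^2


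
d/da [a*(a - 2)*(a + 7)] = 3*a^2 + 10*a - 14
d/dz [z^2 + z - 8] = 2*z + 1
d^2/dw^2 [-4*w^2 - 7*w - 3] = -8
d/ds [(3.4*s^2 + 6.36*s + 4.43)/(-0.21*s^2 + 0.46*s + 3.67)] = (2.8996*s^2 + 26.8166*s + 21.3034)/(0.0441*s^4 - 0.1932*s^3 - 1.3298*s^2 + 3.3764*s + 13.4689)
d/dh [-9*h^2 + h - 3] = 1 - 18*h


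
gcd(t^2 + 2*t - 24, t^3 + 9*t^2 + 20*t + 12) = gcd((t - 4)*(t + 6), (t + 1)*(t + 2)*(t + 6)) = t + 6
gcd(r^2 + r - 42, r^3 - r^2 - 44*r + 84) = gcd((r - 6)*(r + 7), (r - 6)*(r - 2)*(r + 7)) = r^2 + r - 42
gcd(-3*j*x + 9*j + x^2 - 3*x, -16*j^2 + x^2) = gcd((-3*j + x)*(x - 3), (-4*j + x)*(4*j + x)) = 1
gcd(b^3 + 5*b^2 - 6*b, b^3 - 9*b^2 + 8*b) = b^2 - b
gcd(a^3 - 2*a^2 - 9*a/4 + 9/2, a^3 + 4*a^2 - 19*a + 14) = a - 2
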